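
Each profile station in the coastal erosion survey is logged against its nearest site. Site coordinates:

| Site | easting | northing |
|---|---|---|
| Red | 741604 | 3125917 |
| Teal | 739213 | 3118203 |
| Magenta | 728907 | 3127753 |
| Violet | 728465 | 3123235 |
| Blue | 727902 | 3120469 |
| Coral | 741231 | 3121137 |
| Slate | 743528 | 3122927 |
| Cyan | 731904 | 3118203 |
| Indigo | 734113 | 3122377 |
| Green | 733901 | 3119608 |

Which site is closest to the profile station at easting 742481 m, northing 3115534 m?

Teal

Squared distances to each site:
Red: 108575818.000; Teal: 17803385.000; Magenta: 333557437.000; Violet: 255753657.000; Blue: 236901466.000; Coral: 32956109.000; Slate: 55752658.000; Cyan: 118996490.000; Indigo: 116850073.000; Green: 90213876.000.
Minimum at Teal.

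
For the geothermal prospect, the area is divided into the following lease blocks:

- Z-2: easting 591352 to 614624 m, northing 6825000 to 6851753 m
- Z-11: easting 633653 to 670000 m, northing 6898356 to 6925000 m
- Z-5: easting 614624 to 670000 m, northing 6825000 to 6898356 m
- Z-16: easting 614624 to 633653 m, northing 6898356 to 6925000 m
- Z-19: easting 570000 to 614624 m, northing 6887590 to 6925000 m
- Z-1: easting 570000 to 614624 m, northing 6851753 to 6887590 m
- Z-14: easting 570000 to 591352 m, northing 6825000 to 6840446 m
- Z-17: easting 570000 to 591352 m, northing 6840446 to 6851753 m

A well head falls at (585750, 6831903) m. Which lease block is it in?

The point has easting = 585750 and northing = 6831903.
Only Z-14 satisfies 570000 ≤ easting ≤ 591352 and 6825000 ≤ northing ≤ 6840446.

Z-14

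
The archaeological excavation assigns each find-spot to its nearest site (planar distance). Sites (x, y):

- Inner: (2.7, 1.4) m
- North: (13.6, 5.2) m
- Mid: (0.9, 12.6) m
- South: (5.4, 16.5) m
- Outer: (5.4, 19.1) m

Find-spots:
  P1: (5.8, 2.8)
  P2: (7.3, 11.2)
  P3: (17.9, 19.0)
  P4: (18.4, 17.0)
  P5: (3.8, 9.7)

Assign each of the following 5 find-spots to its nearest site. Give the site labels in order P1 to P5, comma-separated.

Inner, South, Outer, North, Mid

P1 → Inner (d²=11.57)
P2 → South (d²=31.70)
P3 → Outer (d²=156.26)
P4 → North (d²=162.28)
P5 → Mid (d²=16.82)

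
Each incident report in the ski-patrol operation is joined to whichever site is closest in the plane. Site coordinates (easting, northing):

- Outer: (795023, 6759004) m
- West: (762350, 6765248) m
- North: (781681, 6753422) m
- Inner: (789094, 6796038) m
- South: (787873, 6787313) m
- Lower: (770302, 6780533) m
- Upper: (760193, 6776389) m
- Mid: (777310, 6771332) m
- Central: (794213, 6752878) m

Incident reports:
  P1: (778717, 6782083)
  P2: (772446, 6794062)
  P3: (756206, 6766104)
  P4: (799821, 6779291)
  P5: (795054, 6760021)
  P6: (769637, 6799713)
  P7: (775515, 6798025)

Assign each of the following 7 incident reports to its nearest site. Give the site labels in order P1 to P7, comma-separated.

P1 → Lower (d²=73214725.00)
P2 → Lower (d²=187630577.00)
P3 → West (d²=38481472.00)
P4 → South (d²=207107188.00)
P5 → Outer (d²=1035250.00)
P6 → Lower (d²=368314625.00)
P7 → Inner (d²=188337410.00)

Lower, Lower, West, South, Outer, Lower, Inner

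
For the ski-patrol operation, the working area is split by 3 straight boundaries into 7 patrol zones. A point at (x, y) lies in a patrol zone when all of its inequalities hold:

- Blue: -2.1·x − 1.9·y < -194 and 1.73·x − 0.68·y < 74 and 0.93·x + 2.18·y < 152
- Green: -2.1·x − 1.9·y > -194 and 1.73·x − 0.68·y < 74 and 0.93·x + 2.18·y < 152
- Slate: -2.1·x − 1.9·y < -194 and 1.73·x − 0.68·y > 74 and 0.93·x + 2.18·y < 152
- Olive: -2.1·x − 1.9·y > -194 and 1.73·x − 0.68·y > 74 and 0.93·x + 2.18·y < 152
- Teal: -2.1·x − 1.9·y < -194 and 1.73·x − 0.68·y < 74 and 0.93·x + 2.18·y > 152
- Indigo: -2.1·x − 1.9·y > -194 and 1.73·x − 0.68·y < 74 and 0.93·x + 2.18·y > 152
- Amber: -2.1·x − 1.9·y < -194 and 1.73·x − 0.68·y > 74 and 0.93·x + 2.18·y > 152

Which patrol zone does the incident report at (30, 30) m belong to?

Green

-2.1·30 − 1.9·30 = -120.000, which is > -194
1.73·30 − 0.68·30 = 31.500, which is < 74
0.93·30 + 2.18·30 = 93.300, which is < 152
This sign pattern matches Green.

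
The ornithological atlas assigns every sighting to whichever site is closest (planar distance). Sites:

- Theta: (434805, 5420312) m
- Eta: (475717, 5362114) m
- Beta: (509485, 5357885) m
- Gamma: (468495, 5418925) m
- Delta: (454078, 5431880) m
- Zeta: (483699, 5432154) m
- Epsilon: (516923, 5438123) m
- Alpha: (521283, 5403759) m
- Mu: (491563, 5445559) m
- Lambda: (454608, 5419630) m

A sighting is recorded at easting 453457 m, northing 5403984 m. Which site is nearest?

Squared distances to each site:
Theta: 614500688.000; Eta: 2248604500.000; Beta: 5264254585.000; Gamma: 449374925.000; Delta: 778572457.000; Zeta: 1708127464.000; Epsilon: 5193404477.000; Alpha: 4600416901.000; Mu: 3180547861.000; Lambda: 246122117.000.
Minimum at Lambda.

Lambda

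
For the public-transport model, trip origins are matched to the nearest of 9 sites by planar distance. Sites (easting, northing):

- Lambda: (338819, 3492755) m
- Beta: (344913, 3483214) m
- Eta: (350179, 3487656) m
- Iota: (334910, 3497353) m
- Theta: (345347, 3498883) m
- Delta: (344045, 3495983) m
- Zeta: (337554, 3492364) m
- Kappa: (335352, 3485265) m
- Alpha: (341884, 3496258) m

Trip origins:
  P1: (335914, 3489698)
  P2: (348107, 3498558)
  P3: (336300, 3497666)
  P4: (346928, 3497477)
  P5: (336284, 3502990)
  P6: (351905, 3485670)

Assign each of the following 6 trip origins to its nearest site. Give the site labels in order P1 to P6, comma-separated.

P1 → Zeta (d²=9797156.00)
P2 → Theta (d²=7723225.00)
P3 → Iota (d²=2030069.00)
P4 → Theta (d²=4476397.00)
P5 → Iota (d²=33663645.00)
P6 → Eta (d²=6923272.00)

Zeta, Theta, Iota, Theta, Iota, Eta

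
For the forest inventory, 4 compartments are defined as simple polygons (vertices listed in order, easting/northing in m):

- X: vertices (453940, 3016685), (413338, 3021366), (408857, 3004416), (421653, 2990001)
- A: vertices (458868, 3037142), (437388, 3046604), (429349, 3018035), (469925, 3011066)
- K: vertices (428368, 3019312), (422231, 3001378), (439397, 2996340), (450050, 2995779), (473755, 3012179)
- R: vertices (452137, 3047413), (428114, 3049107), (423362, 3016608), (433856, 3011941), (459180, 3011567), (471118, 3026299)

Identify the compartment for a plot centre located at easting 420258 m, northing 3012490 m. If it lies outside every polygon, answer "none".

X

Cast a ray rightward from (420258, 3012490). For each polygon, the edges (by vertex number in listed order) whose endpoints lie on opposite sides of northing = 3012490, where each meets that height, and whether that is right or left of the point:
X: 2–3 at easting≈410991.5 (left), 4–1 at easting≈448864.2 (right) → 1 crossing.
A: 3–4 at easting≈461634.0 (right), 4–1 at easting≈469321.2 (right) → 2 crossings.
K: 1–2 at easting≈426033.5 (right), 5–1 at easting≈471776.1 (right) → 2 crossings.
R: 3–4 at easting≈432621.5 (right), 5–6 at easting≈459927.9 (right) → 2 crossings.
Only X has an odd count, so the point is inside X.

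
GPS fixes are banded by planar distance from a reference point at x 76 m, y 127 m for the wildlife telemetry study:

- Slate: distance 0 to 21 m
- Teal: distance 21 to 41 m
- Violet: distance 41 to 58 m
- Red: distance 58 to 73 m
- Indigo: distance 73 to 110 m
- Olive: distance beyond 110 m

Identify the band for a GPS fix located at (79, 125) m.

Slate

Distance = √((79−76)² + (125−127)²) = √(9.000 + 4.000) = 3.606 m.
0 ≤ 3.606 < 21 → Slate.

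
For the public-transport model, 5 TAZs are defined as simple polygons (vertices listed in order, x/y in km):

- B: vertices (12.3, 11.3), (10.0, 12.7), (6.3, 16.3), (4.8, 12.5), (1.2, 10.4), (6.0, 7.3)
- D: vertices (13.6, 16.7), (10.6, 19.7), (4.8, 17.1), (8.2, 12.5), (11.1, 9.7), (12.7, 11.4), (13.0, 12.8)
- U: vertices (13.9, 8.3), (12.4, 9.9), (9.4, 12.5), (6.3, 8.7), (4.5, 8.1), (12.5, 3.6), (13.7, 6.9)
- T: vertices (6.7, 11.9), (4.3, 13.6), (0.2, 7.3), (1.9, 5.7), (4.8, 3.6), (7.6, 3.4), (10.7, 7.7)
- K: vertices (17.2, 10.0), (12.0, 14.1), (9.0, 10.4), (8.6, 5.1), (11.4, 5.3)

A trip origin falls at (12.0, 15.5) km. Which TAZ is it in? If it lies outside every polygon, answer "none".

D

Cast a ray rightward from (12.0, 15.5). For each polygon, the edges (by vertex number in listed order) whose endpoints lie on opposite sides of y = 15.5, where each meets that height, and whether that is right or left of the point:
B: 2–3 at x≈7.12 (left), 3–4 at x≈5.98 (left) → 0 crossings.
D: 3–4 at x≈5.98 (left), 7–1 at x≈13.42 (right) → 1 crossing.
U: no edge straddles that height → 0 crossings.
T: no edge straddles that height → 0 crossings.
K: no edge straddles that height → 0 crossings.
Only D has an odd count, so the point is inside D.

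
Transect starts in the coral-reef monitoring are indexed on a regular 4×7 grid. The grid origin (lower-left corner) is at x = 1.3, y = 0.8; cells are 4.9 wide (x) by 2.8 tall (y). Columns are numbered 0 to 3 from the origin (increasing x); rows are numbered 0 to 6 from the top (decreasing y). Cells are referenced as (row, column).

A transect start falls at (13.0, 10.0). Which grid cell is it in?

Column index: ⌊(13.0 − 1.3) / 4.9⌋ = ⌊2.388⌋ = 2
Row offset from origin: ⌊(10.0 − 0.8) / 2.8⌋ = ⌊3.286⌋ = 3 → row 3 (counted from top)

(3, 2)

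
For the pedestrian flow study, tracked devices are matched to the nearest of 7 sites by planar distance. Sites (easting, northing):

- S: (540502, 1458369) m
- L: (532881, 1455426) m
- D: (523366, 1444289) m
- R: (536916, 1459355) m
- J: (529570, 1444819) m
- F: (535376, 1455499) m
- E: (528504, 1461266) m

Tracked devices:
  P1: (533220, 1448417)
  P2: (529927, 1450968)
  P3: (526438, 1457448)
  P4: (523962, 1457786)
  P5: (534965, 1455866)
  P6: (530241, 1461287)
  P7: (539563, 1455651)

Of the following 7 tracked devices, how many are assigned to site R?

P1 → J
P2 → L
P3 → E
P4 → E
P5 → F
P6 → E
P7 → S
0 of the 7 go to R.

0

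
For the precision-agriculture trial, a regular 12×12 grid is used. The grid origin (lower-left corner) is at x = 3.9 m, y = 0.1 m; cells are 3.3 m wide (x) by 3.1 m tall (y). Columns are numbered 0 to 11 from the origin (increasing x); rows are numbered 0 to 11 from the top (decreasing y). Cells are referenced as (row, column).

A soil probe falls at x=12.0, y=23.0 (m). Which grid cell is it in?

Column index: ⌊(12.0 − 3.9) / 3.3⌋ = ⌊2.455⌋ = 2
Row offset from origin: ⌊(23.0 − 0.1) / 3.1⌋ = ⌊7.387⌋ = 7 → row 4 (counted from top)

(4, 2)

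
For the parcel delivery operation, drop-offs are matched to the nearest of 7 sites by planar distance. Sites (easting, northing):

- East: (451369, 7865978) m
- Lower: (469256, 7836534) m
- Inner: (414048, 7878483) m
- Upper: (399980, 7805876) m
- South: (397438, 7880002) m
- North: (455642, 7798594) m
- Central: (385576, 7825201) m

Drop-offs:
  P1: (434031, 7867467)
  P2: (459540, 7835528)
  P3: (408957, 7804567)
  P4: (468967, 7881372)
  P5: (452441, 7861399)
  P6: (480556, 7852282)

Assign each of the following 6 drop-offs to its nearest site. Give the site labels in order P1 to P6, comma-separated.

P1 → East (d²=302823365.00)
P2 → Lower (d²=95412692.00)
P3 → Upper (d²=82300010.00)
P4 → East (d²=546664840.00)
P5 → East (d²=22116425.00)
P6 → Lower (d²=375689504.00)

East, Lower, Upper, East, East, Lower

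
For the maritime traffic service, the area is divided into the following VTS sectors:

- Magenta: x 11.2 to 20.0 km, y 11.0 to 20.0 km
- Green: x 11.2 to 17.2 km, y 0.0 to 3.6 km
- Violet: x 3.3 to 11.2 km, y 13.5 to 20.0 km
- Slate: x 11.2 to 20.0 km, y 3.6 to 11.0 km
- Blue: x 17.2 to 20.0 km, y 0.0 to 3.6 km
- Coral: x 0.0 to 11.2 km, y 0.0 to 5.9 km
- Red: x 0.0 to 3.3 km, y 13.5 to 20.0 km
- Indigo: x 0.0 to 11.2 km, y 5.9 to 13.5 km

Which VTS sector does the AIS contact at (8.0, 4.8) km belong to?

The point has x = 8.0 and y = 4.8.
Only Coral satisfies 0.0 ≤ x ≤ 11.2 and 0.0 ≤ y ≤ 5.9.

Coral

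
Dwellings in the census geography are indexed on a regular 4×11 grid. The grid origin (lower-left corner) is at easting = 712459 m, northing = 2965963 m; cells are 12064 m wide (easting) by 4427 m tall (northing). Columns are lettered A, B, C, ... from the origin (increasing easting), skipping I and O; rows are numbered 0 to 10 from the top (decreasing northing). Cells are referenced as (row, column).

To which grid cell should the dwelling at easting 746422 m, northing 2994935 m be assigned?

(4, C)

Column index: ⌊(746422 − 712459) / 12064⌋ = ⌊2.815⌋ = 2 → column C
Row offset from origin: ⌊(2994935 − 2965963) / 4427⌋ = ⌊6.544⌋ = 6 → row 4 (counted from top)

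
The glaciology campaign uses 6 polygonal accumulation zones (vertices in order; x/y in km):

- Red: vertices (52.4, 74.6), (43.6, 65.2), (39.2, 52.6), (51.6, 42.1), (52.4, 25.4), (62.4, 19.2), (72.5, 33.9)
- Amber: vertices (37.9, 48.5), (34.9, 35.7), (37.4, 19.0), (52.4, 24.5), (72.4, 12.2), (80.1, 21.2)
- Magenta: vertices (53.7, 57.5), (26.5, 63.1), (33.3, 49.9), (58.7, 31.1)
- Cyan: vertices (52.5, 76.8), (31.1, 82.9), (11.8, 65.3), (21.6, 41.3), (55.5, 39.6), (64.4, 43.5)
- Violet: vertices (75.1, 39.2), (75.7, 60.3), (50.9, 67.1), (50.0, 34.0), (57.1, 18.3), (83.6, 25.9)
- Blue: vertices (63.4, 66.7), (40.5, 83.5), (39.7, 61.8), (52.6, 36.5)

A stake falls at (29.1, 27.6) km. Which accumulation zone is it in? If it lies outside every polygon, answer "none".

none

Cast a ray rightward from (29.1, 27.6). For each polygon, the edges (by vertex number in listed order) whose endpoints lie on opposite sides of y = 27.6, where each meets that height, and whether that is right or left of the point:
Red: 4–5 at x≈52.29 (right), 6–7 at x≈68.17 (right) → 2 crossings.
Amber: 2–3 at x≈36.11 (right), 6–1 at x≈70.21 (right) → 2 crossings.
Magenta: no edge straddles that height → 0 crossings.
Cyan: no edge straddles that height → 0 crossings.
Violet: 4–5 at x≈52.89 (right), 6–1 at x≈82.51 (right) → 2 crossings.
Blue: no edge straddles that height → 0 crossings.
All counts are even, so the point lies outside every listed polygon.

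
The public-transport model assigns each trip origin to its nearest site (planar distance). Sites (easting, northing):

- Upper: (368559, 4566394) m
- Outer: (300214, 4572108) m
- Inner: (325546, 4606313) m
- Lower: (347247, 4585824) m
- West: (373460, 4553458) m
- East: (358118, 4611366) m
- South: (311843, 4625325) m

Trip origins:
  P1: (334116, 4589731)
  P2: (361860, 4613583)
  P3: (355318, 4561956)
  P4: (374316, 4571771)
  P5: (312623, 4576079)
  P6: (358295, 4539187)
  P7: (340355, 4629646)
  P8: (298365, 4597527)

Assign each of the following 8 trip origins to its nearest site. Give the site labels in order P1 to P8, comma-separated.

Lower, East, Upper, Upper, Outer, West, East, Outer

P1 → Lower (d²=187687810.00)
P2 → East (d²=18917653.00)
P3 → Upper (d²=195019925.00)
P4 → Upper (d²=62055178.00)
P5 → Outer (d²=169752122.00)
P6 → West (d²=433638666.00)
P7 → East (d²=649682569.00)
P8 → Outer (d²=649544362.00)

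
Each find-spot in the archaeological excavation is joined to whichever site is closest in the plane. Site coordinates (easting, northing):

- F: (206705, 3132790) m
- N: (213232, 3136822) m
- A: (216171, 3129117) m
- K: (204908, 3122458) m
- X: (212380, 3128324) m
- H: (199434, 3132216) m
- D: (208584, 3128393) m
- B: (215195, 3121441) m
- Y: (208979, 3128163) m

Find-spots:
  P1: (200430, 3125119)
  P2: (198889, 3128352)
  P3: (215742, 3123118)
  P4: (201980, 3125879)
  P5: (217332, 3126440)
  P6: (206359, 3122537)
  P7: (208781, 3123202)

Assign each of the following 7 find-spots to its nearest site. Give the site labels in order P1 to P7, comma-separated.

P1 → K (d²=27133405.00)
P2 → H (d²=15227521.00)
P3 → B (d²=3111538.00)
P4 → K (d²=20276425.00)
P5 → A (d²=8514250.00)
P6 → K (d²=2111642.00)
P7 → K (d²=15553665.00)

K, H, B, K, A, K, K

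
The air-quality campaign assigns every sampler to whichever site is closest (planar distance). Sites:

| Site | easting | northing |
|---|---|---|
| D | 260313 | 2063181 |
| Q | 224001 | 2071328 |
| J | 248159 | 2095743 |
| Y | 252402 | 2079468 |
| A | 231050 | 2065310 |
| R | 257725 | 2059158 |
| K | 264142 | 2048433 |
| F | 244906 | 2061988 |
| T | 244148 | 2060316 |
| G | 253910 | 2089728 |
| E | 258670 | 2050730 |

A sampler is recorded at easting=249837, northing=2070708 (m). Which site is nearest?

Y

Squared distances to each site:
D: 166402305.000; Q: 667883296.000; J: 629566909.000; Y: 83316825.000; A: 382089773.000; R: 195623044.000; K: 700808650.000; F: 100353161.000; T: 140358385.000; G: 378349729.000; E: 477142373.000.
Minimum at Y.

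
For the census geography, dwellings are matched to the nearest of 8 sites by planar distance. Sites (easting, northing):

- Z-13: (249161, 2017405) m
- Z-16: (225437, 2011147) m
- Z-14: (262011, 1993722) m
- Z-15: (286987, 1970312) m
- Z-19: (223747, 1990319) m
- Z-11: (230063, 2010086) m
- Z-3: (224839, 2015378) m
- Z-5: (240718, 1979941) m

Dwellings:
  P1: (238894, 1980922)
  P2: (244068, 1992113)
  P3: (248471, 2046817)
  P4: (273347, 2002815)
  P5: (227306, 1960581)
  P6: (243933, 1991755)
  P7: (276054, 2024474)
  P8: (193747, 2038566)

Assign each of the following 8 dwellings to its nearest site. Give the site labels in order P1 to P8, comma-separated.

Z-5, Z-5, Z-13, Z-14, Z-5, Z-5, Z-13, Z-3

P1 → Z-5 (d²=4289337.00)
P2 → Z-5 (d²=159380084.00)
P3 → Z-13 (d²=865541844.00)
P4 → Z-14 (d²=211187545.00)
P5 → Z-5 (d²=554691344.00)
P6 → Z-5 (d²=149906821.00)
P7 → Z-13 (d²=773204210.00)
P8 → Z-3 (d²=1504395808.00)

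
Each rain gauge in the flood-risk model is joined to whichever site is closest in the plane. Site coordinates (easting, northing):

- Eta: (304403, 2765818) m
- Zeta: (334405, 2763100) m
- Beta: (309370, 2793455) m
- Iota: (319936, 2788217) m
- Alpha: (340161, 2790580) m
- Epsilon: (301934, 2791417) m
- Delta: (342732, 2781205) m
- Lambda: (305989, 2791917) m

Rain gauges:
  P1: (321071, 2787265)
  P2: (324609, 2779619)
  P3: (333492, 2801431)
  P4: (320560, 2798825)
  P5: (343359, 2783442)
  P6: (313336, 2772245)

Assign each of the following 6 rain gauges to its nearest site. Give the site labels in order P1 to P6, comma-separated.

P1 → Iota (d²=2194529.00)
P2 → Iota (d²=95762533.00)
P3 → Alpha (d²=162219762.00)
P4 → Iota (d²=112919040.00)
P5 → Delta (d²=5397298.00)
P6 → Eta (d²=121104818.00)

Iota, Iota, Alpha, Iota, Delta, Eta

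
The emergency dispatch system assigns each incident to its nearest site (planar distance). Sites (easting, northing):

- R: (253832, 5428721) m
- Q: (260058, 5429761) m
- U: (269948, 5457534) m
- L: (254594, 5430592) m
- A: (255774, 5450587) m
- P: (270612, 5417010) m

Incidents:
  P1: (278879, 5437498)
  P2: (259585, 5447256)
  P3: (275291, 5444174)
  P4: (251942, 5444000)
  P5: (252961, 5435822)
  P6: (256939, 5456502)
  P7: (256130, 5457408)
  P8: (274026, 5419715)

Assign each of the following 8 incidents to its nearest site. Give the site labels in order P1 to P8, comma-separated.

Q, A, U, A, L, A, A, P

P1 → Q (d²=414091210.00)
P2 → A (d²=25619282.00)
P3 → U (d²=207037249.00)
P4 → A (d²=58072793.00)
P5 → L (d²=30019589.00)
P6 → A (d²=36344450.00)
P7 → A (d²=46652777.00)
P8 → P (d²=18972421.00)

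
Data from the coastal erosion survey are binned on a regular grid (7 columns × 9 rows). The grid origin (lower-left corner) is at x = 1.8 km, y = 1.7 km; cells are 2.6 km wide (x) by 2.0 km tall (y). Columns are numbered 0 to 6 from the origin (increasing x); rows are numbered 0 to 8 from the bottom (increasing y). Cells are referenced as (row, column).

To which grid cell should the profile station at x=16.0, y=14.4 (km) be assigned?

(6, 5)

Column index: ⌊(16.0 − 1.8) / 2.6⌋ = ⌊5.462⌋ = 5
Row offset from origin: ⌊(14.4 − 1.7) / 2.0⌋ = ⌊6.350⌋ = 6 → row 6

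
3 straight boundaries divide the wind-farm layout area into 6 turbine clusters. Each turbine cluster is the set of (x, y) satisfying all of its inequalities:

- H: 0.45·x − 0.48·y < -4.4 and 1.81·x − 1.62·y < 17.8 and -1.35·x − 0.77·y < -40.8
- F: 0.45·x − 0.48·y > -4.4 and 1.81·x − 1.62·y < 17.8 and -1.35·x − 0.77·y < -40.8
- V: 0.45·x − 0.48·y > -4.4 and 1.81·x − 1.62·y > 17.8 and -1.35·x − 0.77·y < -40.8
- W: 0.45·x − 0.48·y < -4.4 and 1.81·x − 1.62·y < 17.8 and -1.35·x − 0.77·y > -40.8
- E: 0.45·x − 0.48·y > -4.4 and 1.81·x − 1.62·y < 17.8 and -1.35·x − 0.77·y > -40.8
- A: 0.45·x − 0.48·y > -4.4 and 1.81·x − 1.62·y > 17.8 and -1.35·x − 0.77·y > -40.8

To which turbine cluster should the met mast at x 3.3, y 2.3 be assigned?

E

0.45·3.3 − 0.48·2.3 = 0.381, which is > -4.4
1.81·3.3 − 1.62·2.3 = 2.247, which is < 17.8
-1.35·3.3 − 0.77·2.3 = -6.226, which is > -40.8
This sign pattern matches E.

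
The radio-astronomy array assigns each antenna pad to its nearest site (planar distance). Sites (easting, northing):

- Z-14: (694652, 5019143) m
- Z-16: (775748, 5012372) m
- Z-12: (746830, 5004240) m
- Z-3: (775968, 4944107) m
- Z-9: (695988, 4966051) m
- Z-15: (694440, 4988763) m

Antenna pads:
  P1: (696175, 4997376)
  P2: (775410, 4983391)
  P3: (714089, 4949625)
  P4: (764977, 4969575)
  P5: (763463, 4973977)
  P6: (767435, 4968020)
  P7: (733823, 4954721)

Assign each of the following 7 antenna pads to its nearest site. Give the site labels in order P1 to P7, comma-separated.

Z-15, Z-16, Z-9, Z-3, Z-3, Z-3, Z-9

P1 → Z-15 (d²=77193994.00)
P2 → Z-16 (d²=840012605.00)
P3 → Z-9 (d²=597459677.00)
P4 → Z-3 (d²=769421105.00)
P5 → Z-3 (d²=1048591925.00)
P6 → Z-3 (d²=644643658.00)
P7 → Z-9 (d²=1559856125.00)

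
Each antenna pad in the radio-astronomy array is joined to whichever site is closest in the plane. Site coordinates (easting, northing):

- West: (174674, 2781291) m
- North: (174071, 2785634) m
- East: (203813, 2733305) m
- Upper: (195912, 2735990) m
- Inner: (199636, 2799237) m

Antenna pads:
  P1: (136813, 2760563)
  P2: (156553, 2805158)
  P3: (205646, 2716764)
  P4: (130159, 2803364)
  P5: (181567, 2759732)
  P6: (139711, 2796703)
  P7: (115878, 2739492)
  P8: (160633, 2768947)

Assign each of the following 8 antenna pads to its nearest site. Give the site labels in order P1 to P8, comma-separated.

P1 → West (d²=1863105305.00)
P2 → North (d²=688066900.00)
P3 → East (d²=276964570.00)
P4 → North (d²=2242616644.00)
P5 → West (d²=512303930.00)
P6 → North (d²=1303132361.00)
P7 → West (d²=5204126017.00)
P8 → West (d²=349524017.00)

West, North, East, North, West, North, West, West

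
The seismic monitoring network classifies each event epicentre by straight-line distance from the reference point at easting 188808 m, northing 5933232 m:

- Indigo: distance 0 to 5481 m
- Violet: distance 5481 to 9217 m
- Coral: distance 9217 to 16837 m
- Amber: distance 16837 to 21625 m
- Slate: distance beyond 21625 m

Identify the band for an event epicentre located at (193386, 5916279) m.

Distance = √((193386−188808)² + (5916279−5933232)²) = √(20958084.000 + 287404209.000) = 17560.248 m.
16837 ≤ 17560.248 < 21625 → Amber.

Amber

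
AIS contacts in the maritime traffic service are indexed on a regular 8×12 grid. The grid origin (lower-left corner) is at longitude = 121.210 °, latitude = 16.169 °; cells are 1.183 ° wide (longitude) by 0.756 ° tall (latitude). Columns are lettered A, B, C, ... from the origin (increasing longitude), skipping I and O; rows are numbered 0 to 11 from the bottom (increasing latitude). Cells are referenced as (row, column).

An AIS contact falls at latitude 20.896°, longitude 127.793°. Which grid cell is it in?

(6, F)

Column index: ⌊(127.793 − 121.210) / 1.183⌋ = ⌊5.565⌋ = 5 → column F
Row offset from origin: ⌊(20.896 − 16.169) / 0.756⌋ = ⌊6.253⌋ = 6 → row 6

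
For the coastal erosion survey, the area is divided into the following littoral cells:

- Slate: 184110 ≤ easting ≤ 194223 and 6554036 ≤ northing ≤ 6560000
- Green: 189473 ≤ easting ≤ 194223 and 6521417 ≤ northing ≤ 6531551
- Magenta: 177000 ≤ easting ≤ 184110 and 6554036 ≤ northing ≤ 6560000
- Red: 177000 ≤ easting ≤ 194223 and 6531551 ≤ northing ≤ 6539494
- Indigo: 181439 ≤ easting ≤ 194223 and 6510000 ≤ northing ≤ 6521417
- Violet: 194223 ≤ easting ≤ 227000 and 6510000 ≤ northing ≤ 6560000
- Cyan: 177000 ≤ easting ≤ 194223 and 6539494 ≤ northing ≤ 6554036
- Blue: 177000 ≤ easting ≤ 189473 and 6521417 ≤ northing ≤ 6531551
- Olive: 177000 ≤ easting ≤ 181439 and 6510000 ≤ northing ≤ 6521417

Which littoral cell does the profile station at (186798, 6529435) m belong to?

The point has easting = 186798 and northing = 6529435.
Only Blue satisfies 177000 ≤ easting ≤ 189473 and 6521417 ≤ northing ≤ 6531551.

Blue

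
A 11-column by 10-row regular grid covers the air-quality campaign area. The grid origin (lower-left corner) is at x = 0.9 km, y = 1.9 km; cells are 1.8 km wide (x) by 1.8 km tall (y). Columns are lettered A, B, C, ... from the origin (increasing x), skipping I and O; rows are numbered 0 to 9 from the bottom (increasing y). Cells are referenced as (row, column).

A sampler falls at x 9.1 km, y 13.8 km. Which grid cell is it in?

(6, E)

Column index: ⌊(9.1 − 0.9) / 1.8⌋ = ⌊4.556⌋ = 4 → column E
Row offset from origin: ⌊(13.8 − 1.9) / 1.8⌋ = ⌊6.611⌋ = 6 → row 6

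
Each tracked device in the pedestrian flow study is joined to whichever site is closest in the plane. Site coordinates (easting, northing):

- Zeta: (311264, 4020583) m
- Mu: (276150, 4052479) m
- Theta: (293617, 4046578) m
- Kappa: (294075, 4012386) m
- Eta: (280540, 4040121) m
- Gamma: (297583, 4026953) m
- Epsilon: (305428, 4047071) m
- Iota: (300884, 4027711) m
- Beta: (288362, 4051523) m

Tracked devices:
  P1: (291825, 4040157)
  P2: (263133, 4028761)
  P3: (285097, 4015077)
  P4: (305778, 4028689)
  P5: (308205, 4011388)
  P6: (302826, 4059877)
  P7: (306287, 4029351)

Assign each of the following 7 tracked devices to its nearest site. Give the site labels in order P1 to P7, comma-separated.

Theta, Eta, Kappa, Iota, Zeta, Epsilon, Iota

P1 → Theta (d²=44440505.00)
P2 → Eta (d²=432053249.00)
P3 → Kappa (d²=87845965.00)
P4 → Iota (d²=24907720.00)
P5 → Zeta (d²=93905506.00)
P6 → Epsilon (d²=170764040.00)
P7 → Iota (d²=31882009.00)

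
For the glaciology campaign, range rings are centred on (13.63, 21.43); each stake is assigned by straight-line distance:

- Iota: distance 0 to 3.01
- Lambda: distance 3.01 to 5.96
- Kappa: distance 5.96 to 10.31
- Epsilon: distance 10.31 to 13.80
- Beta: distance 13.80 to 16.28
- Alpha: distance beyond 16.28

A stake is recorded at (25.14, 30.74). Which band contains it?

Beta

Distance = √((25.14−13.63)² + (30.74−21.43)²) = √(132.480 + 86.676) = 14.804.
13.80 ≤ 14.804 < 16.28 → Beta.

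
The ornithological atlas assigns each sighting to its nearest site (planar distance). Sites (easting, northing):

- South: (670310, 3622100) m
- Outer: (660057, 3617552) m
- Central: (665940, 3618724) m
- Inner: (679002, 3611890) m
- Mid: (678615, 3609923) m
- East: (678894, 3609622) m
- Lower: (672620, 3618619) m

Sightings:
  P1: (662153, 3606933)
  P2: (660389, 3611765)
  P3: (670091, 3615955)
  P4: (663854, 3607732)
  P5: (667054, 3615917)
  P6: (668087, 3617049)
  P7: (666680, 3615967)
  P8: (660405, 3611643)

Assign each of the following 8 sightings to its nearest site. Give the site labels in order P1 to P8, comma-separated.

P1 → Outer (d²=117156377.00)
P2 → Outer (d²=33599593.00)
P3 → Lower (d²=13492737.00)
P4 → Outer (d²=110849609.00)
P5 → Central (d²=9120245.00)
P6 → Central (d²=7415234.00)
P7 → Central (d²=8148649.00)
P8 → Outer (d²=35037385.00)

Outer, Outer, Lower, Outer, Central, Central, Central, Outer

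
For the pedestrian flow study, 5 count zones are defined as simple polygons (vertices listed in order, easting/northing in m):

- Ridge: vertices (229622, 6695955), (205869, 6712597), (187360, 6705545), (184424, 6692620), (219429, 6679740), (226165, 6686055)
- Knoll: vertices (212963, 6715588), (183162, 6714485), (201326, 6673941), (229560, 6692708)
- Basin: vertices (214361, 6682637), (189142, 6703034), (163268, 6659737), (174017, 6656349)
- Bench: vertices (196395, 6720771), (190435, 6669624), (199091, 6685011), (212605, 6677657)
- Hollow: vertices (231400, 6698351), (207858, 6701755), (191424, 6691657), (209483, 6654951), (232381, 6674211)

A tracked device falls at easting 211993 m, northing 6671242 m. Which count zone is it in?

Cast a ray rightward from (211993, 6671242). For each polygon, the edges (by vertex number in listed order) whose endpoints lie on opposite sides of northing = 6671242, where each meets that height, and whether that is right or left of the point:
Ridge: no edge straddles that height → 0 crossings.
Knoll: no edge straddles that height → 0 crossings.
Basin: 2–3 at easting≈170143.3 (left), 4–1 at easting≈196873.2 (left) → 0 crossings.
Bench: 1–2 at easting≈190623.5 (left), 2–3 at easting≈191345.2 (left) → 0 crossings.
Hollow: 3–4 at easting≈201468.0 (left), 4–5 at easting≈228851.2 (right) → 1 crossing.
Only Hollow has an odd count, so the point is inside Hollow.

Hollow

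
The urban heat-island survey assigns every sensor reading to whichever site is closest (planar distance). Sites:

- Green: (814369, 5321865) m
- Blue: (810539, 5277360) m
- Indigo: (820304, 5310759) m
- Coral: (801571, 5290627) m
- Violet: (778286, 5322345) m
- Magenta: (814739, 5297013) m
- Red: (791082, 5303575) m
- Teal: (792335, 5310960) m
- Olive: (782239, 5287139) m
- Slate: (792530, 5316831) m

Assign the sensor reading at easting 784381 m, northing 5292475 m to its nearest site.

Olive

Squared distances to each site:
Green: 1763052244.000; Blue: 912704189.000; Indigo: 1624766585.000; Coral: 298911204.000; Violet: 929365925.000; Magenta: 942201608.000; Red: 168113401.000; Teal: 404961341.000; Olive: 33061060.000; Slate: 659620937.000.
Minimum at Olive.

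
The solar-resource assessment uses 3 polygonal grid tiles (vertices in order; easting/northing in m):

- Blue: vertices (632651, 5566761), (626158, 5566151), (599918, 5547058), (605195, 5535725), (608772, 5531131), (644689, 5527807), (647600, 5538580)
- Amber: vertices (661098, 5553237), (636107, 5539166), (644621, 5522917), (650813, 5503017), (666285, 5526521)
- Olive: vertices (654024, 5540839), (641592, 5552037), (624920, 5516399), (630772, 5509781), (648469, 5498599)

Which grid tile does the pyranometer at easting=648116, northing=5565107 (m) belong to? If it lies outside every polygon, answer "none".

Cast a ray rightward from (648116, 5565107). For each polygon, the edges (by vertex number in listed order) whose endpoints lie on opposite sides of northing = 5565107, where each meets that height, and whether that is right or left of the point:
Blue: 2–3 at easting≈624723.2 (left), 7–1 at easting≈633528.4 (left) → 0 crossings.
Amber: no edge straddles that height → 0 crossings.
Olive: no edge straddles that height → 0 crossings.
All counts are even, so the point lies outside every listed polygon.

none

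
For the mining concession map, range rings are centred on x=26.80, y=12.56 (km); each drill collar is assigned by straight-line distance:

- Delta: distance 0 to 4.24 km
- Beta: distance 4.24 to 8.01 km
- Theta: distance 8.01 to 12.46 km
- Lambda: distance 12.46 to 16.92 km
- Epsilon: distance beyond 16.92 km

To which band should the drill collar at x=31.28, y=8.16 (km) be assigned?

Beta

Distance = √((31.28−26.80)² + (8.16−12.56)²) = √(20.070 + 19.360) = 6.279 km.
4.24 ≤ 6.279 < 8.01 → Beta.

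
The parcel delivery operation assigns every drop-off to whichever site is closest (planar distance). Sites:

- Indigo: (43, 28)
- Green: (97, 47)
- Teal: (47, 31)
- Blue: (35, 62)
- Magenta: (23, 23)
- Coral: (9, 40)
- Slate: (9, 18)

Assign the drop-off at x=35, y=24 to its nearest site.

Squared distances to each site:
Indigo: 80.000; Green: 4373.000; Teal: 193.000; Blue: 1444.000; Magenta: 145.000; Coral: 932.000; Slate: 712.000.
Minimum at Indigo.

Indigo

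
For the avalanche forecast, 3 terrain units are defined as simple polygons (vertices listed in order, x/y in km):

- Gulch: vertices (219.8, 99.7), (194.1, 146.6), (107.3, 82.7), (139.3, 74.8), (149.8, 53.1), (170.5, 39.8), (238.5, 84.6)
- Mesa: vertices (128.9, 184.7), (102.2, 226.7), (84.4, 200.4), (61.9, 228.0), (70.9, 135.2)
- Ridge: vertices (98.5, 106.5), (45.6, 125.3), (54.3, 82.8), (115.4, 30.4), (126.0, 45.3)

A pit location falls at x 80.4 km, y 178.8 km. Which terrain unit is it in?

Mesa

Cast a ray rightward from (80.4, 178.8). For each polygon, the edges (by vertex number in listed order) whose endpoints lie on opposite sides of y = 178.8, where each meets that height, and whether that is right or left of the point:
Gulch: no edge straddles that height → 0 crossings.
Mesa: 4–5 at x≈66.67 (left), 5–1 at x≈121.99 (right) → 1 crossing.
Ridge: no edge straddles that height → 0 crossings.
Only Mesa has an odd count, so the point is inside Mesa.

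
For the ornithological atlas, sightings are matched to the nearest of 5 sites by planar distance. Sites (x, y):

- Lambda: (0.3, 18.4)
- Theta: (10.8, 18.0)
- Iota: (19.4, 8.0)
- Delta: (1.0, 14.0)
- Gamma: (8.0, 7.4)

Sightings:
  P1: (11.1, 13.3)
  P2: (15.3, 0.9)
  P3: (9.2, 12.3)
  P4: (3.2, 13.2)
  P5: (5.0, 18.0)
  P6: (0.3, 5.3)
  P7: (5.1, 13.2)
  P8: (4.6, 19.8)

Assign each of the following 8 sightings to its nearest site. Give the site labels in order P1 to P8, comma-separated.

P1 → Theta (d²=22.18)
P2 → Iota (d²=67.22)
P3 → Gamma (d²=25.45)
P4 → Delta (d²=5.48)
P5 → Lambda (d²=22.25)
P6 → Gamma (d²=63.70)
P7 → Delta (d²=17.45)
P8 → Lambda (d²=20.45)

Theta, Iota, Gamma, Delta, Lambda, Gamma, Delta, Lambda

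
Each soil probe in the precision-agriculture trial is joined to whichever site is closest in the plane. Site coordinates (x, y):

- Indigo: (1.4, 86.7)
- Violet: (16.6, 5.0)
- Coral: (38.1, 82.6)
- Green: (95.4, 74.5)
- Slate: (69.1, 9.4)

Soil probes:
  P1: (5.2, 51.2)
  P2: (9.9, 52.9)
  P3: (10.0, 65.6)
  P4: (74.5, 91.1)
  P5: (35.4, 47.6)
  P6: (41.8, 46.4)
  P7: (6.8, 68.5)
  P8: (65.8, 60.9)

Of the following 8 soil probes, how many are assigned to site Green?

P1 → Indigo
P2 → Indigo
P3 → Indigo
P4 → Green
P5 → Coral
P6 → Coral
P7 → Indigo
P8 → Green
2 of the 8 go to Green.

2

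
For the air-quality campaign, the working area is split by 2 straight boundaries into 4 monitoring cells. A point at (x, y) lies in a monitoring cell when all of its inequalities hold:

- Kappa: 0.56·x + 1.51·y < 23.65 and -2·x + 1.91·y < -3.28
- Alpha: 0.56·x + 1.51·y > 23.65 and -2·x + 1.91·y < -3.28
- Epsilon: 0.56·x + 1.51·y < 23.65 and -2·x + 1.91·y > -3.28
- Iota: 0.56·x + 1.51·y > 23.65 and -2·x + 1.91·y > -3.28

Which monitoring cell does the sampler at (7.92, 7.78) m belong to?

0.56·7.92 + 1.51·7.78 = 16.183, which is < 23.65
-2·7.92 + 1.91·7.78 = -0.980, which is > -3.28
This sign pattern matches Epsilon.

Epsilon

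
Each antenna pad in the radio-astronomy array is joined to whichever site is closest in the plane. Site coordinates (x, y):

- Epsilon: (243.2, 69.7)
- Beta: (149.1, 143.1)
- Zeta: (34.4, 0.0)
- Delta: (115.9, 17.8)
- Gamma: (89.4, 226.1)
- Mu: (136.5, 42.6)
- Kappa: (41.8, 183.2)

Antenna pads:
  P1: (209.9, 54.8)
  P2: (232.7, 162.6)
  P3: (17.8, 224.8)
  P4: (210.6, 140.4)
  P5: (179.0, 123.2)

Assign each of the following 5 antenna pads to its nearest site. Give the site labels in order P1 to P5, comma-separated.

P1 → Epsilon (d²=1330.90)
P2 → Beta (d²=7369.21)
P3 → Kappa (d²=2306.56)
P4 → Beta (d²=3789.54)
P5 → Beta (d²=1290.02)

Epsilon, Beta, Kappa, Beta, Beta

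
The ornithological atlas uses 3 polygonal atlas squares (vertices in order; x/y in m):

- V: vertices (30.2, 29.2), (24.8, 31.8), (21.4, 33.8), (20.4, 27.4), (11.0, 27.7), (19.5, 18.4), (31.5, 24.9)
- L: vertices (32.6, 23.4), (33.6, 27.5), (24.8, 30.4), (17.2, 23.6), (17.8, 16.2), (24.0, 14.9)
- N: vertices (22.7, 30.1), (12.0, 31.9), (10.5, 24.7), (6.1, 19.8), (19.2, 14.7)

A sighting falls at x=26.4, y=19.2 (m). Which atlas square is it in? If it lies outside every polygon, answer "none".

Cast a ray rightward from (26.4, 19.2). For each polygon, the edges (by vertex number in listed order) whose endpoints lie on opposite sides of y = 19.2, where each meets that height, and whether that is right or left of the point:
V: 5–6 at x≈18.77 (left), 6–7 at x≈20.98 (left) → 0 crossings.
L: 4–5 at x≈17.56 (left), 6–1 at x≈28.35 (right) → 1 crossing.
N: 4–5 at x≈7.64 (left), 5–1 at x≈20.22 (left) → 0 crossings.
Only L has an odd count, so the point is inside L.

L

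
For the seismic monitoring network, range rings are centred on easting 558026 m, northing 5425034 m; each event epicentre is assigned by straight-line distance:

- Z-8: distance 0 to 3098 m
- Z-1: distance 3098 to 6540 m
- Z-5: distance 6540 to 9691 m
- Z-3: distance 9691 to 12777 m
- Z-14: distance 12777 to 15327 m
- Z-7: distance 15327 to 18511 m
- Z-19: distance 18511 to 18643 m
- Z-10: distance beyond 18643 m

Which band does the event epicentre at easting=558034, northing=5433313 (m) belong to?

Z-5

Distance = √((558034−558026)² + (5433313−5425034)²) = √(64.000 + 68541841.000) = 8279.004 m.
6540 ≤ 8279.004 < 9691 → Z-5.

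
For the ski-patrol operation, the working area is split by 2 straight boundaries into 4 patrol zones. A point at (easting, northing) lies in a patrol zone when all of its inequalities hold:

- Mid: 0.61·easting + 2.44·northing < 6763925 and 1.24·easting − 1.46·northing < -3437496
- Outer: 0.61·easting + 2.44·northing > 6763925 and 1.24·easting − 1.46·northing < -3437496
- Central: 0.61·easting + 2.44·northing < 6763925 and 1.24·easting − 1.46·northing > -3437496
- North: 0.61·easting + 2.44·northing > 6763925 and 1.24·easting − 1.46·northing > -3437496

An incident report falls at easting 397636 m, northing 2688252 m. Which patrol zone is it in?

North

0.61·397636 + 2.44·2688252 = 6801892.840, which is > 6763925
1.24·397636 − 1.46·2688252 = -3431779.280, which is > -3437496
This sign pattern matches North.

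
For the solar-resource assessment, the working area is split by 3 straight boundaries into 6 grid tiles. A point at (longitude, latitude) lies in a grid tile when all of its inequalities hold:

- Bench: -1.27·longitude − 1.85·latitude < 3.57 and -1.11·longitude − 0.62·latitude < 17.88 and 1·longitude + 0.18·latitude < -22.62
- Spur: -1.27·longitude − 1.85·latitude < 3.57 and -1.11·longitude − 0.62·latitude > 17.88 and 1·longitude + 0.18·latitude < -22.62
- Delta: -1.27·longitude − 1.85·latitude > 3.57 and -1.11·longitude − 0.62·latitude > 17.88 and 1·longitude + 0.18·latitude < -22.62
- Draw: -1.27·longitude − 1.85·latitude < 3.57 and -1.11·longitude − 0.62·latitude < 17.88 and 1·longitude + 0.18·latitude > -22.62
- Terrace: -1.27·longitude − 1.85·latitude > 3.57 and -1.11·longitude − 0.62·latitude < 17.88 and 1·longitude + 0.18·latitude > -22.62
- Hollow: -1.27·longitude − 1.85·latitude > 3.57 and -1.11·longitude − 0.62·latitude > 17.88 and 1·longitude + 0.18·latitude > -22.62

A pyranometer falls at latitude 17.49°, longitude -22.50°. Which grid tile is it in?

-1.27·-22.50 − 1.85·17.49 = -3.781, which is < 3.57
-1.11·-22.50 − 0.62·17.49 = 14.131, which is < 17.88
1·-22.50 + 0.18·17.49 = -19.352, which is > -22.62
This sign pattern matches Draw.

Draw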